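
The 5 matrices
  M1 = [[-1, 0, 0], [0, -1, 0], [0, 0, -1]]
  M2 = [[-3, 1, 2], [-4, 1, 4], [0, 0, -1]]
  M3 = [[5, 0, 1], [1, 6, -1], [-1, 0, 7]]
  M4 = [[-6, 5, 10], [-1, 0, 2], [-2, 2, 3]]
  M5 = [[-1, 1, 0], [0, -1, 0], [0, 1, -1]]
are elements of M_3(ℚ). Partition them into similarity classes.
3 classes: {M1}, {M2, M4, M5}, {M3}

Characteristic polynomials: χ_{M1} = (x + 1)^3, χ_{M2} = (x + 1)^3, χ_{M3} = (x - 6)^3, χ_{M4} = (x + 1)^3, χ_{M5} = (x + 1)^3.

{M1}: invariant factors x + 1, x + 1, x + 1.

{M2, M4, M5}: invariant factors x + 1, (x + 1)^2.

{M3}: invariant factors x - 6, (x - 6)^2.

Matrices are similar if and only if their invariant-factor lists agree; the partition into similarity classes is {M1}, {M2, M4, M5}, {M3}.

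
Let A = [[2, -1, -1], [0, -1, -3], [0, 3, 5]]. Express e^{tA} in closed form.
e^{tA} = [[e^{2*t}, -t*e^{2*t}, -t*e^{2*t}], [0, (1 - 3*t)*e^{2*t}, -3*t*e^{2*t}], [0, 3*t*e^{2*t}, (3*t + 1)*e^{2*t}]]

A has Jordan form J = [[2, 1, 0], [0, 2, 0], [0, 0, 2]] with A = PJP^{-1}, so e^{tA} = P e^{tJ} P^{-1}.

For a Jordan block J_k(λ), e^{tJ_k(λ)} = e^{λt} · (I + tN + t^2 N^2/2! + ... + t^{k-1} N^{k-1}/(k-1)!) where N is the nilpotent superdiagonal part.

Assembling the blocks and conjugating back gives the entries of e^{tA} as shown above.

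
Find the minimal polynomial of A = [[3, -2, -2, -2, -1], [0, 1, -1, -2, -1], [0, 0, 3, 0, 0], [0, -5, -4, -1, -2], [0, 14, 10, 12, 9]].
The characteristic polynomial factors as (x - 3)^5. The minimal polynomial is ∏(x - λ)^{k_λ} where k_λ is the size of the largest Jordan block at λ.

For λ = 3: rank(A - 3I) = 3, and the largest Jordan block has size 3 (the smallest k with rank((A - 3I)^k) = rank((A - 3I)^(k+1))).

So m_A(x) = (x - 3)^3.

m_A(x) = (x - 3)^3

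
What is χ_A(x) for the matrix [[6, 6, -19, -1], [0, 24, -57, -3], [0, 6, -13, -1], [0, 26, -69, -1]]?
xI - A = [[x - 6, -6, 19, 1], [0, x - 24, 57, 3], [0, -6, x + 13, 1], [0, -26, 69, x + 1]].

Expanding det(xI - A) along the first row:
det(xI - A) = + (x - 6)·det([[x - 24, 57, 3], [-6, x + 13, 1], [-26, 69, x + 1]]) - (-6)·det([[0, 57, 3], [0, x + 13, 1], [0, 69, x + 1]]) + (19)·det([[0, x - 24, 3], [0, -6, 1], [0, -26, x + 1]]) - (1)·det([[0, x - 24, 57], [0, -6, x + 13], [0, -26, 69]]).

Evaluating gives χ_A(x) = x^4 - 16x^3 + 88x^2 - 192x + 144 = (x - 6)^2(x - 2)^2.

χ_A(x) = (x - 6)^2(x - 2)^2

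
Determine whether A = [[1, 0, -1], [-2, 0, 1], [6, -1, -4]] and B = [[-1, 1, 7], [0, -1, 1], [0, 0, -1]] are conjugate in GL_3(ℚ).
Yes.

Two matrices over a field are similar if and only if they have the same invariant factors.

Both A and B have characteristic polynomial (x + 1)^3 and minimal polynomial (x + 1)^3. Computing further, both have invariant factors (x + 1)^3. Hence A and B are similar.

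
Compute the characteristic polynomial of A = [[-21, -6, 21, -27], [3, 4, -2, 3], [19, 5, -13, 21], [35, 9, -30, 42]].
χ_A(x) = (x - 3)^4

xI - A = [[x + 21, 6, -21, 27], [-3, x - 4, 2, -3], [-19, -5, x + 13, -21], [-35, -9, 30, x - 42]].

Expanding det(xI - A) along the first row:
det(xI - A) = + (x + 21)·det([[x - 4, 2, -3], [-5, x + 13, -21], [-9, 30, x - 42]]) - (6)·det([[-3, 2, -3], [-19, x + 13, -21], [-35, 30, x - 42]]) + (-21)·det([[-3, x - 4, -3], [-19, -5, -21], [-35, -9, x - 42]]) - (27)·det([[-3, x - 4, 2], [-19, -5, x + 13], [-35, -9, 30]]).

Evaluating gives χ_A(x) = x^4 - 12x^3 + 54x^2 - 108x + 81 = (x - 3)^4.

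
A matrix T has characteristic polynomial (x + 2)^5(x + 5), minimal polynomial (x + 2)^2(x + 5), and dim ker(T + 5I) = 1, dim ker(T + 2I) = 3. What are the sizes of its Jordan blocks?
Jordan blocks: (-5, 1), (-2, 2), (-2, 2), (-2, 1)

λ = -5: algebraic multiplicity 1 (exponent in χ_T), largest block size 1 (exponent in m_T), 1 block (geometric multiplicity). This forces block sizes [1].
λ = -2: algebraic multiplicity 5 (exponent in χ_T), largest block size 2 (exponent in m_T), 3 blocks (geometric multiplicity). These force block sizes [2, 2, 1].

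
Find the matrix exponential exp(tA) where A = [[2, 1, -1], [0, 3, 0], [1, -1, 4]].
A has Jordan form J = [[3, 1, 0], [0, 3, 0], [0, 0, 3]] with A = PJP^{-1}, so e^{tA} = P e^{tJ} P^{-1}.

For a Jordan block J_k(λ), e^{tJ_k(λ)} = e^{λt} · (I + tN + t^2 N^2/2! + ... + t^{k-1} N^{k-1}/(k-1)!) where N is the nilpotent superdiagonal part.

Assembling the blocks and conjugating back gives the entries of e^{tA} as shown above.

e^{tA} = [[(1 - t)*e^{3*t}, t*e^{3*t}, -t*e^{3*t}], [0, e^{3*t}, 0], [t*e^{3*t}, -t*e^{3*t}, (t + 1)*e^{3*t}]]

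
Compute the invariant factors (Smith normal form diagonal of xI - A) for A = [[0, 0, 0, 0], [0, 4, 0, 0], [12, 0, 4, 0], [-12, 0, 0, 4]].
The Jordan structure of A has elementary divisors x, (x - 4), (x - 4), (x - 4). Arranging the block sizes at each eigenvalue in decreasing order and taking row products gives the invariant factors.

Invariant factors (smallest first, each dividing the next): x - 4, x - 4, x(x - 4).

Check: the last factor x(x - 4) is the minimal polynomial, and the product x(x - 4)^3 is the characteristic polynomial.

x - 4, x - 4, x(x - 4)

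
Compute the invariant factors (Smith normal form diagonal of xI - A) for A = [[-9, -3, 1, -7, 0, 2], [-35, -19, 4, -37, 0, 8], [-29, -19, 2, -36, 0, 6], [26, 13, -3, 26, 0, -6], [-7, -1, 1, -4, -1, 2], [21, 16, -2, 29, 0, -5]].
The Jordan structure of A has elementary divisors (x + 1)^2, (x + 1)^2, (x + 1), (x + 1). Arranging the block sizes at each eigenvalue in decreasing order and taking row products gives the invariant factors.

Invariant factors (smallest first, each dividing the next): x + 1, x + 1, (x + 1)^2, (x + 1)^2.

Check: the last factor (x + 1)^2 is the minimal polynomial, and the product (x + 1)^6 is the characteristic polynomial.

x + 1, x + 1, (x + 1)^2, (x + 1)^2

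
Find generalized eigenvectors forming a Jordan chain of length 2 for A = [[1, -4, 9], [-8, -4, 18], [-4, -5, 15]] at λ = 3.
We seek v_1 ∈ ker((A - 3I)^2) \ ker(A - 3I), then set v_{i+1} = (A - 3I) v_i.

One such chain is v_1 = [[1, 2, 1]]^T, v_2 = [[-1, -4, -2]]^T. Check: (A - 3I) v_2 = [[0, 0, 0]]^T = 0.

v_1 = [[1, 2, 1]]^T, v_2 = [[-1, -4, -2]]^T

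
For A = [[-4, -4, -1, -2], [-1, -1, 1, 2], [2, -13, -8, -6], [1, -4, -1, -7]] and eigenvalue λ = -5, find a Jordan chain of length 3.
v_1 = [[-1, 0, 1, -1]]^T, v_2 = [[0, 0, 1, 0]]^T, v_3 = [[-1, 1, -3, -1]]^T

We seek v_1 ∈ ker((A + 5I)^3) \ ker((A + 5I)^2), then set v_{i+1} = (A + 5I) v_i.

One such chain is v_1 = [[-1, 0, 1, -1]]^T, v_2 = [[0, 0, 1, 0]]^T, v_3 = [[-1, 1, -3, -1]]^T. Check: (A + 5I) v_3 = [[0, 0, 0, 0]]^T = 0.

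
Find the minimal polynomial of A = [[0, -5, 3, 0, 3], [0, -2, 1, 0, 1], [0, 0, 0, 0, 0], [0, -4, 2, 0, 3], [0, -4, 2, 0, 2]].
The characteristic polynomial factors as x^5. The minimal polynomial is ∏(x - λ)^{k_λ} where k_λ is the size of the largest Jordan block at λ.

For λ = 0: rank(A) = 3, and the largest Jordan block has size 3 (the smallest k with rank(A^k) = rank(A^(k+1))).

So m_A(x) = x^3.

m_A(x) = x^3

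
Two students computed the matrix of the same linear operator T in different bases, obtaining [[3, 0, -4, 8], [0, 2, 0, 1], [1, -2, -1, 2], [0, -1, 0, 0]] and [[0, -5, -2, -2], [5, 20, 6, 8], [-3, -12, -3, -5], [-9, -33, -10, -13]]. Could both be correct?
Yes.

Two matrices over a field are similar if and only if they have the same invariant factors.

Both A and B have characteristic polynomial (x - 1)^4 and minimal polynomial (x - 1)^2. Computing further, both have invariant factors (x - 1)^2, (x - 1)^2. Hence A and B are similar.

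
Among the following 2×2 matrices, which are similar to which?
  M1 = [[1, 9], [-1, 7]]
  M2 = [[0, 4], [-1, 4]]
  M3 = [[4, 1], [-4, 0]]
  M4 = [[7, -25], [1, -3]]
Characteristic polynomials: χ_{M1} = (x - 4)^2, χ_{M2} = (x - 2)^2, χ_{M3} = (x - 2)^2, χ_{M4} = (x - 2)^2.

{M1}: invariant factors (x - 4)^2.

{M2, M3, M4}: invariant factors (x - 2)^2.

Matrices are similar if and only if their invariant-factor lists agree; the partition into similarity classes is {M1}, {M2, M3, M4}.

2 classes: {M1}, {M2, M3, M4}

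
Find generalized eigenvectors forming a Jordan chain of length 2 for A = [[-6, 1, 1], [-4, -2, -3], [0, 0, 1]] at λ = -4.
We seek v_1 ∈ ker((A + 4I)^2) \ ker(A + 4I), then set v_{i+1} = (A + 4I) v_i.

One such chain is v_1 = [[0, 1, 0]]^T, v_2 = [[1, 2, 0]]^T. Check: (A + 4I) v_2 = [[0, 0, 0]]^T = 0.

v_1 = [[0, 1, 0]]^T, v_2 = [[1, 2, 0]]^T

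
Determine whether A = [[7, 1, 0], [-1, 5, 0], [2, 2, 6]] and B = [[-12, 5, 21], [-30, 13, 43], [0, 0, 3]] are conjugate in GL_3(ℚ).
trace(A) = 18 but trace(B) = 4. The trace is a similarity invariant, so A and B are not similar.

No.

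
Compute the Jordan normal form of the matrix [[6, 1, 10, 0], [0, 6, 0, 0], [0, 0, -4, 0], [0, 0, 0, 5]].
J = [[-4, 0, 0, 0], [0, 5, 0, 0], [0, 0, 6, 1], [0, 0, 0, 6]]

The characteristic polynomial is det(xI - A) = (x - 6)^2(x - 5)(x + 4), so the eigenvalues are -4 (algebraic multiplicity 1), 5 (algebraic multiplicity 1), 6 (algebraic multiplicity 2).

For λ = -4: algebraic multiplicity 1 gives one 1×1 block.

For λ = 5: algebraic multiplicity 1 gives one 1×1 block.

For λ = 6: rank(A - 6I) = 3, rank((A - 6I)^2) = 2. The eigenspace has dimension 4 - 3 = 1, so there is 1 Jordan block; the rank sequence gives block sizes [2].

Assembling the blocks gives the Jordan form J above.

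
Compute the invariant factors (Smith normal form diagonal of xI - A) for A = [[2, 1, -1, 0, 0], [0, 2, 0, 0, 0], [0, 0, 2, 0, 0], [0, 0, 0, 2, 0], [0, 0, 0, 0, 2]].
x - 2, x - 2, x - 2, (x - 2)^2

The Jordan structure of A has elementary divisors (x - 2)^2, (x - 2), (x - 2), (x - 2). Arranging the block sizes at each eigenvalue in decreasing order and taking row products gives the invariant factors.

Invariant factors (smallest first, each dividing the next): x - 2, x - 2, x - 2, (x - 2)^2.

Check: the last factor (x - 2)^2 is the minimal polynomial, and the product (x - 2)^5 is the characteristic polynomial.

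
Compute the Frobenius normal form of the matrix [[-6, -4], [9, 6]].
R = [[0, 0], [1, 0]]

The invariant factors of A (the non-unit diagonal entries of the Smith normal form of xI - A over ℚ[x]) are x^2, each dividing the next. The characteristic polynomial is their product, x^2.

The rational canonical form is the block-diagonal matrix of companion matrices C(f_i):
R = [[0, 0], [1, 0]].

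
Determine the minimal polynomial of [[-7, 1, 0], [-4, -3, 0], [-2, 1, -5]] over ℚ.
m_A(x) = (x + 5)^2

The characteristic polynomial factors as (x + 5)^3. The minimal polynomial is ∏(x - λ)^{k_λ} where k_λ is the size of the largest Jordan block at λ.

For λ = -5: rank(A + 5I) = 1, and the largest Jordan block has size 2 (the smallest k with rank((A + 5I)^k) = rank((A + 5I)^(k+1))).

So m_A(x) = (x + 5)^2.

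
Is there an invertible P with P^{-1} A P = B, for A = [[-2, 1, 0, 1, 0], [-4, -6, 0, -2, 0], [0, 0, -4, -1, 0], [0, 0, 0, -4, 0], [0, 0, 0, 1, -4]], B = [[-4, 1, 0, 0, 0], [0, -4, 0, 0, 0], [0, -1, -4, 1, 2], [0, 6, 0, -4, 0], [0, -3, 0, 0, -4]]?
Two matrices over a field are similar if and only if they have the same invariant factors.

Both A and B have characteristic polynomial (x + 4)^5 and minimal polynomial (x + 4)^2. Computing further, both have invariant factors x + 4, (x + 4)^2, (x + 4)^2. Hence A and B are similar.

Yes.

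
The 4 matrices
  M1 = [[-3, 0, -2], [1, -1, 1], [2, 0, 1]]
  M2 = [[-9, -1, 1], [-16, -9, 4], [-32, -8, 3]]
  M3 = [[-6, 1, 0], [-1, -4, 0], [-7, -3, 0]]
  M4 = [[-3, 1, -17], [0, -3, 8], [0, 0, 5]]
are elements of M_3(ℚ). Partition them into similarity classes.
Characteristic polynomials: χ_{M1} = (x + 1)^3, χ_{M2} = (x + 5)^3, χ_{M3} = x(x + 5)^2, χ_{M4} = (x - 5)(x + 3)^2.

{M1}: invariant factors x + 1, (x + 1)^2.

{M2}: invariant factors x + 5, (x + 5)^2.

{M3}: invariant factors x(x + 5)^2.

{M4}: invariant factors (x - 5)(x + 3)^2.

Matrices are similar if and only if their invariant-factor lists agree; the partition into similarity classes is {M1}, {M2}, {M3}, {M4}.

4 classes: {M1}, {M2}, {M3}, {M4}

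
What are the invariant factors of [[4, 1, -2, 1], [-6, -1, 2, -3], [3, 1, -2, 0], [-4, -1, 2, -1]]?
The Jordan structure of A has elementary divisors x^2, x^2. Arranging the block sizes at each eigenvalue in decreasing order and taking row products gives the invariant factors.

Invariant factors (smallest first, each dividing the next): x^2, x^2.

Check: the last factor x^2 is the minimal polynomial, and the product x^4 is the characteristic polynomial.

x^2, x^2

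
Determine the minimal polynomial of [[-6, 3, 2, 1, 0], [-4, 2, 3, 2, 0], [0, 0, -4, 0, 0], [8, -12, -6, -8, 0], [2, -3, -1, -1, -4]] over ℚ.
The characteristic polynomial factors as (x + 4)^5. The minimal polynomial is ∏(x - λ)^{k_λ} where k_λ is the size of the largest Jordan block at λ.

For λ = -4: rank(A + 4I) = 2, and the largest Jordan block has size 3 (the smallest k with rank((A + 4I)^k) = rank((A + 4I)^(k+1))).

So m_A(x) = (x + 4)^3.

m_A(x) = (x + 4)^3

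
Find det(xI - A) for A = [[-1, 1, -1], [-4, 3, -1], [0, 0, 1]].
xI - A = [[x + 1, -1, 1], [4, x - 3, 1], [0, 0, x - 1]].

Expanding det(xI - A) along the first row:
det(xI - A) = + (x + 1)·det([[x - 3, 1], [0, x - 1]]) - (-1)·det([[4, 1], [0, x - 1]]) + (1)·det([[4, x - 3], [0, 0]]).

Evaluating gives χ_A(x) = x^3 - 3x^2 + 3x - 1 = (x - 1)^3.

χ_A(x) = (x - 1)^3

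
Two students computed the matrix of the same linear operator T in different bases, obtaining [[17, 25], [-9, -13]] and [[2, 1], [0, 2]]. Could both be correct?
Two matrices over a field are similar if and only if they have the same invariant factors.

Both A and B have characteristic polynomial (x - 2)^2 and minimal polynomial (x - 2)^2. Computing further, both have invariant factors (x - 2)^2. Hence A and B are similar.

Yes.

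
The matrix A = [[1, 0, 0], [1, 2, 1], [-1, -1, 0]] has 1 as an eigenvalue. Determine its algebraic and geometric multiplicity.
The characteristic polynomial is (x - 1)^3, so the factor x - 1 appears with exponent 3: the algebraic multiplicity is 3.

rank(A - I) = 1, so the eigenspace has dimension 3 - 1 = 2: the geometric multiplicity is 2.

Since 2 < 3, A is not diagonalizable.

algebraic multiplicity 3, geometric multiplicity 2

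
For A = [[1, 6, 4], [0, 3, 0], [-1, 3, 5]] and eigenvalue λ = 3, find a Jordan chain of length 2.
We seek v_1 ∈ ker((A - 3I)^2) \ ker(A - 3I), then set v_{i+1} = (A - 3I) v_i.

One such chain is v_1 = [[1, 0, 1]]^T, v_2 = [[2, 0, 1]]^T. Check: (A - 3I) v_2 = [[0, 0, 0]]^T = 0.

v_1 = [[1, 0, 1]]^T, v_2 = [[2, 0, 1]]^T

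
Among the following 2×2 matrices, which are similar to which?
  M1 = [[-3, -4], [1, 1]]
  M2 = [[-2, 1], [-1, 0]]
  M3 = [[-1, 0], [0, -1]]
2 classes: {M1, M2}, {M3}

Characteristic polynomials: χ_{M1} = (x + 1)^2, χ_{M2} = (x + 1)^2, χ_{M3} = (x + 1)^2.

{M1, M2}: invariant factors (x + 1)^2.

{M3}: invariant factors x + 1, x + 1.

Matrices are similar if and only if their invariant-factor lists agree; the partition into similarity classes is {M1, M2}, {M3}.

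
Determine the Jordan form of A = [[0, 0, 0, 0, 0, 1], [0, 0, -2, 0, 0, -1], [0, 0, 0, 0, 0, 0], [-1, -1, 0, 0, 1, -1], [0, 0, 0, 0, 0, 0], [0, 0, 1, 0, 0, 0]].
The characteristic polynomial is det(xI - A) = x^6, so the eigenvalues are 0 (algebraic multiplicity 6).

For λ = 0: rank(A) = 3, rank(A^2) = 1, rank(A^3) = 0. The eigenspace has dimension 6 - 3 = 3, so there are 3 Jordan blocks; the rank sequence gives block sizes [3, 2, 1].

Assembling the blocks gives the Jordan form J above.

J = [[0, 1, 0, 0, 0, 0], [0, 0, 1, 0, 0, 0], [0, 0, 0, 0, 0, 0], [0, 0, 0, 0, 1, 0], [0, 0, 0, 0, 0, 0], [0, 0, 0, 0, 0, 0]]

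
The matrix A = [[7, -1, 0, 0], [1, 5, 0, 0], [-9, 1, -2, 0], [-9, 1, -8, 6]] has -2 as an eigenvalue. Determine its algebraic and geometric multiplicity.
algebraic multiplicity 1, geometric multiplicity 1

The characteristic polynomial is (x - 6)^3(x + 2), so the factor x + 2 appears with exponent 1: the algebraic multiplicity is 1.

rank(A + 2I) = 3, so the eigenspace has dimension 4 - 3 = 1: the geometric multiplicity is 1.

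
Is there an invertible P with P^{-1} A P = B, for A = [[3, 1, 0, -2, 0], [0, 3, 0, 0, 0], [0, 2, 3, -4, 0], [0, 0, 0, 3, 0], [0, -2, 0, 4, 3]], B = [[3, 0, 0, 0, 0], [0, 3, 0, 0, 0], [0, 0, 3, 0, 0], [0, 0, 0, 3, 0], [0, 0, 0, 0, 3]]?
No.

Both have characteristic polynomial (x - 3)^5, but the minimal polynomial of A is (x - 3)^2 while the minimal polynomial of B is x - 3. The minimal polynomial is a similarity invariant, so A and B are not similar.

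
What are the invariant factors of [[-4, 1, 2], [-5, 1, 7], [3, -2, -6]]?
The Jordan structure of A has elementary divisors (x + 3)^3. Arranging the block sizes at each eigenvalue in decreasing order and taking row products gives the invariant factors.

Invariant factors (smallest first, each dividing the next): (x + 3)^3.

Check: the last factor (x + 3)^3 is the minimal polynomial, and the product (x + 3)^3 is the characteristic polynomial.

(x + 3)^3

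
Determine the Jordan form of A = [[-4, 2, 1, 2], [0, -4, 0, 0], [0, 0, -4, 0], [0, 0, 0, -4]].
The characteristic polynomial is det(xI - A) = (x + 4)^4, so the eigenvalues are -4 (algebraic multiplicity 4).

For λ = -4: rank(A + 4I) = 1, rank((A + 4I)^2) = 0. The eigenspace has dimension 4 - 1 = 3, so there are 3 Jordan blocks; the rank sequence gives block sizes [2, 1, 1].

Assembling the blocks gives the Jordan form J above.

J = [[-4, 1, 0, 0], [0, -4, 0, 0], [0, 0, -4, 0], [0, 0, 0, -4]]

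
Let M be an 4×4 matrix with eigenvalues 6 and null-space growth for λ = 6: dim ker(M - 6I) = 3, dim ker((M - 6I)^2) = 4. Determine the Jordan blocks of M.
Jordan blocks: (6, 2), (6, 1), (6, 1)

λ = 6: successive nullity increments [3, 1] count blocks of size ≥ k; block sizes are [2, 1, 1].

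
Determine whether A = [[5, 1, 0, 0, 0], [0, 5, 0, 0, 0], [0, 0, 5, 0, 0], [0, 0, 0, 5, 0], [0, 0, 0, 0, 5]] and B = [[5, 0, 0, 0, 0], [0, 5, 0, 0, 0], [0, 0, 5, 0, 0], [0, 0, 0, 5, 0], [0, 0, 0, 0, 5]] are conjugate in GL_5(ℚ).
No.

Both have characteristic polynomial (x - 5)^5, but the minimal polynomial of A is (x - 5)^2 while the minimal polynomial of B is x - 5. The minimal polynomial is a similarity invariant, so A and B are not similar.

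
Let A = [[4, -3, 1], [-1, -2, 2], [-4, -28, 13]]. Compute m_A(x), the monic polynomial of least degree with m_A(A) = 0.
The characteristic polynomial factors as (x - 5)^3. The minimal polynomial is ∏(x - λ)^{k_λ} where k_λ is the size of the largest Jordan block at λ.

For λ = 5: rank(A - 5I) = 2, and the largest Jordan block has size 3 (the smallest k with rank((A - 5I)^k) = rank((A - 5I)^(k+1))).

So m_A(x) = (x - 5)^3.

m_A(x) = (x - 5)^3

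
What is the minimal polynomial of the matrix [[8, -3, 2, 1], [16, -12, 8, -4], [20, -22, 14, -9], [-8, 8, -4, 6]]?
m_A(x) = (x - 4)^2

The characteristic polynomial factors as (x - 4)^4. The minimal polynomial is ∏(x - λ)^{k_λ} where k_λ is the size of the largest Jordan block at λ.

For λ = 4: rank(A - 4I) = 2, and the largest Jordan block has size 2 (the smallest k with rank((A - 4I)^k) = rank((A - 4I)^(k+1))).

So m_A(x) = (x - 4)^2.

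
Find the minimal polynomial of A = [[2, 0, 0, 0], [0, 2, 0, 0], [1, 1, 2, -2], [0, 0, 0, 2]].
m_A(x) = (x - 2)^2

The characteristic polynomial factors as (x - 2)^4. The minimal polynomial is ∏(x - λ)^{k_λ} where k_λ is the size of the largest Jordan block at λ.

For λ = 2: rank(A - 2I) = 1, and the largest Jordan block has size 2 (the smallest k with rank((A - 2I)^k) = rank((A - 2I)^(k+1))).

So m_A(x) = (x - 2)^2.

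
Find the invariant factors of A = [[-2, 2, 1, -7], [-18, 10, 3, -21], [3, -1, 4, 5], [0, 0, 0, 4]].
The Jordan structure of A has elementary divisors (x - 4)^3, (x - 4). Arranging the block sizes at each eigenvalue in decreasing order and taking row products gives the invariant factors.

Invariant factors (smallest first, each dividing the next): x - 4, (x - 4)^3.

Check: the last factor (x - 4)^3 is the minimal polynomial, and the product (x - 4)^4 is the characteristic polynomial.

x - 4, (x - 4)^3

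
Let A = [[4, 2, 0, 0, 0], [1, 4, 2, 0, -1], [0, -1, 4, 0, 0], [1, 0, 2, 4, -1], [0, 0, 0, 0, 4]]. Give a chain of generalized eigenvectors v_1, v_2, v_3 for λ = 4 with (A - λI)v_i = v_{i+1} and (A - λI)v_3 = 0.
We seek v_1 ∈ ker((A - 4I)^3) \ ker((A - 4I)^2), then set v_{i+1} = (A - 4I) v_i.

One such chain is v_1 = [[-1, 0, 1, 0, 0]]^T, v_2 = [[0, 1, 0, 1, 0]]^T, v_3 = [[2, 0, -1, 0, 0]]^T. Check: (A - 4I) v_3 = [[0, 0, 0, 0, 0]]^T = 0.

v_1 = [[-1, 0, 1, 0, 0]]^T, v_2 = [[0, 1, 0, 1, 0]]^T, v_3 = [[2, 0, -1, 0, 0]]^T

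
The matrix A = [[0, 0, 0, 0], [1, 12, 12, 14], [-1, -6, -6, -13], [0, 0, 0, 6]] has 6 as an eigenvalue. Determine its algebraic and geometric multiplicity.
algebraic multiplicity 2, geometric multiplicity 1

The characteristic polynomial is x^2(x - 6)^2, so the factor x - 6 appears with exponent 2: the algebraic multiplicity is 2.

rank(A - 6I) = 3, so the eigenspace has dimension 4 - 3 = 1: the geometric multiplicity is 1.

Since 1 < 2, A is not diagonalizable.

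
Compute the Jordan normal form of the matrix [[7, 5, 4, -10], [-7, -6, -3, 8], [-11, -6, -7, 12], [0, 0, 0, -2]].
The characteristic polynomial is det(xI - A) = (x + 2)^4, so the eigenvalues are -2 (algebraic multiplicity 4).

For λ = -2: rank(A + 2I) = 2, rank((A + 2I)^2) = 1, rank((A + 2I)^3) = 0. The eigenspace has dimension 4 - 2 = 2, so there are 2 Jordan blocks; the rank sequence gives block sizes [3, 1].

Assembling the blocks gives the Jordan form J above.

J = [[-2, 1, 0, 0], [0, -2, 1, 0], [0, 0, -2, 0], [0, 0, 0, -2]]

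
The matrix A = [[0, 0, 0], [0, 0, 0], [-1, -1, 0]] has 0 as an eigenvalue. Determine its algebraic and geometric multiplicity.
The characteristic polynomial is x^3, so the factor x appears with exponent 3: the algebraic multiplicity is 3.

rank(A) = 1, so the eigenspace has dimension 3 - 1 = 2: the geometric multiplicity is 2.

Since 2 < 3, A is not diagonalizable.

algebraic multiplicity 3, geometric multiplicity 2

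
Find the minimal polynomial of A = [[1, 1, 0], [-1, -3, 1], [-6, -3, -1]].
The characteristic polynomial factors as (x + 1)^3. The minimal polynomial is ∏(x - λ)^{k_λ} where k_λ is the size of the largest Jordan block at λ.

For λ = -1: rank(A + I) = 2, and the largest Jordan block has size 3 (the smallest k with rank((A + I)^k) = rank((A + I)^(k+1))).

So m_A(x) = (x + 1)^3.

m_A(x) = (x + 1)^3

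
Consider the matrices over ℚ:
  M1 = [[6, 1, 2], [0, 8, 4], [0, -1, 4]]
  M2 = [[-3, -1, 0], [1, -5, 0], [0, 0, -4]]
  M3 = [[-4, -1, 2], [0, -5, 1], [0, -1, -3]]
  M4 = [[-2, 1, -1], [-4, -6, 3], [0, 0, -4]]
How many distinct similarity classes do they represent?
Characteristic polynomials: χ_{M1} = (x - 6)^3, χ_{M2} = (x + 4)^3, χ_{M3} = (x + 4)^3, χ_{M4} = (x + 4)^3.

{M1}: invariant factors x - 6, (x - 6)^2.

{M2}: invariant factors x + 4, (x + 4)^2.

{M3, M4}: invariant factors (x + 4)^3.

Matrices are similar if and only if their invariant-factor lists agree; the partition into similarity classes is {M1}, {M2}, {M3, M4}.

3 classes: {M1}, {M2}, {M3, M4}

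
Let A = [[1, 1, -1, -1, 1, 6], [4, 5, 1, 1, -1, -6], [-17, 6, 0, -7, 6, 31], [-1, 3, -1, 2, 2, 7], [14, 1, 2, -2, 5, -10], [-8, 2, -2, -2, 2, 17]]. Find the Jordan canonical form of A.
J = [[5, 1, 0, 0, 0, 0], [0, 5, 1, 0, 0, 0], [0, 0, 5, 0, 0, 0], [0, 0, 0, 5, 1, 0], [0, 0, 0, 0, 5, 0], [0, 0, 0, 0, 0, 5]]

The characteristic polynomial is det(xI - A) = (x - 5)^6, so the eigenvalues are 5 (algebraic multiplicity 6).

For λ = 5: rank(A - 5I) = 3, rank((A - 5I)^2) = 1, rank((A - 5I)^3) = 0. The eigenspace has dimension 6 - 3 = 3, so there are 3 Jordan blocks; the rank sequence gives block sizes [3, 2, 1].

Assembling the blocks gives the Jordan form J above.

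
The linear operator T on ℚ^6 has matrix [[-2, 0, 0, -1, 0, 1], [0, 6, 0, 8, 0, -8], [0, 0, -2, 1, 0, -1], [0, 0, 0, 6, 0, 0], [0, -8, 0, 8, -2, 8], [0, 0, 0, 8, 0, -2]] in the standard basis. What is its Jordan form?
J = [[-2, 1, 0, 0, 0, 0], [0, -2, 0, 0, 0, 0], [0, 0, -2, 0, 0, 0], [0, 0, 0, -2, 0, 0], [0, 0, 0, 0, 6, 0], [0, 0, 0, 0, 0, 6]]

The characteristic polynomial is det(xI - A) = (x - 6)^2(x + 2)^4, so the eigenvalues are -2 (algebraic multiplicity 4), 6 (algebraic multiplicity 2).

For λ = -2: rank(A + 2I) = 3, rank((A + 2I)^2) = 2. The eigenspace has dimension 6 - 3 = 3, so there are 3 Jordan blocks; the rank sequence gives block sizes [2, 1, 1].

For λ = 6: rank(A - 6I) = 4. The eigenspace has dimension 6 - 4 = 2, so there are 2 Jordan blocks; the rank sequence gives block sizes [1, 1].

Assembling the blocks gives the Jordan form J above.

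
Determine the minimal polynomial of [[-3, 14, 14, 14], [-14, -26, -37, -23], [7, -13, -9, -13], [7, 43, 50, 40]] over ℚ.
The characteristic polynomial factors as (x - 4)^2(x + 3)^2. The minimal polynomial is ∏(x - λ)^{k_λ} where k_λ is the size of the largest Jordan block at λ.

For λ = -3: rank(A + 3I) = 2, and the largest Jordan block has size 1 (the smallest k with rank((A + 3I)^k) = rank((A + 3I)^(k+1))).
For λ = 4: rank(A - 4I) = 3, and the largest Jordan block has size 2 (the smallest k with rank((A - 4I)^k) = rank((A - 4I)^(k+1))).

So m_A(x) = (x - 4)^2(x + 3).

m_A(x) = (x - 4)^2(x + 3)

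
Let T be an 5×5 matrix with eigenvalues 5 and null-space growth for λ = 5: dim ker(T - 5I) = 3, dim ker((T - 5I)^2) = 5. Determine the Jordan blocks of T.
Jordan blocks: (5, 2), (5, 2), (5, 1)

λ = 5: successive nullity increments [3, 2] count blocks of size ≥ k; block sizes are [2, 2, 1].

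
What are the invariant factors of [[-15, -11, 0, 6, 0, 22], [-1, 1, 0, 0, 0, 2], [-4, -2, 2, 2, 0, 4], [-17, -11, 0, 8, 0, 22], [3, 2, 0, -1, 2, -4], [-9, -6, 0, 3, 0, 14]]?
x - 2, x - 2, (x - 2)^2, (x - 2)^2

The Jordan structure of A has elementary divisors (x - 2)^2, (x - 2)^2, (x - 2), (x - 2). Arranging the block sizes at each eigenvalue in decreasing order and taking row products gives the invariant factors.

Invariant factors (smallest first, each dividing the next): x - 2, x - 2, (x - 2)^2, (x - 2)^2.

Check: the last factor (x - 2)^2 is the minimal polynomial, and the product (x - 2)^6 is the characteristic polynomial.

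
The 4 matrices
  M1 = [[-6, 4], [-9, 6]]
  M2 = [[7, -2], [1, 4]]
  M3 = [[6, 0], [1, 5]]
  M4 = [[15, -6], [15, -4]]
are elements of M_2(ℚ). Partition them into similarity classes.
2 classes: {M1}, {M2, M3, M4}

Characteristic polynomials: χ_{M1} = x^2, χ_{M2} = (x - 6)(x - 5), χ_{M3} = (x - 6)(x - 5), χ_{M4} = (x - 6)(x - 5).

{M1}: invariant factors x^2.

{M2, M3, M4}: invariant factors (x - 6)(x - 5).

Matrices are similar if and only if their invariant-factor lists agree; the partition into similarity classes is {M1}, {M2, M3, M4}.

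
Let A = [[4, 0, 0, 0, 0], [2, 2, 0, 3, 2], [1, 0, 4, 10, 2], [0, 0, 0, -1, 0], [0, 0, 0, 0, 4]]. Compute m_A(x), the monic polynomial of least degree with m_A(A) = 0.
m_A(x) = (x - 4)^2(x - 2)(x + 1)

The characteristic polynomial factors as (x - 4)^3(x - 2)(x + 1). The minimal polynomial is ∏(x - λ)^{k_λ} where k_λ is the size of the largest Jordan block at λ.

For λ = -1: rank(A + I) = 4, and the largest Jordan block has size 1 (the smallest k with rank((A + I)^k) = rank((A + I)^(k+1))).
For λ = 2: rank(A - 2I) = 4, and the largest Jordan block has size 1 (the smallest k with rank((A - 2I)^k) = rank((A - 2I)^(k+1))).
For λ = 4: rank(A - 4I) = 3, and the largest Jordan block has size 2 (the smallest k with rank((A - 4I)^k) = rank((A - 4I)^(k+1))).

So m_A(x) = (x - 4)^2(x - 2)(x + 1).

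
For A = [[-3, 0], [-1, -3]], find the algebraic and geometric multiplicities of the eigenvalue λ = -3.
algebraic multiplicity 2, geometric multiplicity 1

The characteristic polynomial is (x + 3)^2, so the factor x + 3 appears with exponent 2: the algebraic multiplicity is 2.

rank(A + 3I) = 1, so the eigenspace has dimension 2 - 1 = 1: the geometric multiplicity is 1.

Since 1 < 2, A is not diagonalizable.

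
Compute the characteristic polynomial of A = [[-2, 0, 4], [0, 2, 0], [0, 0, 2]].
xI - A = [[x + 2, 0, -4], [0, x - 2, 0], [0, 0, x - 2]].

Expanding det(xI - A) along the first row:
det(xI - A) = + (x + 2)·det([[x - 2, 0], [0, x - 2]]) - (0)·det([[0, 0], [0, x - 2]]) + (-4)·det([[0, x - 2], [0, 0]]).

Evaluating gives χ_A(x) = x^3 - 2x^2 - 4x + 8 = (x - 2)^2(x + 2).

χ_A(x) = (x - 2)^2(x + 2)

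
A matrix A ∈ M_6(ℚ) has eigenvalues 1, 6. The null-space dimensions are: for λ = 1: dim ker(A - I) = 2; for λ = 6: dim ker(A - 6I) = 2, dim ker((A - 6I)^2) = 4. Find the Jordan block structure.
Jordan blocks: (1, 1), (1, 1), (6, 2), (6, 2)

λ = 1: successive nullity increments [2] count blocks of size ≥ k; block sizes are [1, 1].
λ = 6: successive nullity increments [2, 2] count blocks of size ≥ k; block sizes are [2, 2].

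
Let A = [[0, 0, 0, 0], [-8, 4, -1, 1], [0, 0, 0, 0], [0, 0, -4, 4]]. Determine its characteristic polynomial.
xI - A = [[x, 0, 0, 0], [8, x - 4, 1, -1], [0, 0, x, 0], [0, 0, 4, x - 4]].

Expanding det(xI - A) along the first row:
det(xI - A) = + (x)·det([[x - 4, 1, -1], [0, x, 0], [0, 4, x - 4]]) - (0)·det([[8, 1, -1], [0, x, 0], [0, 4, x - 4]]) + (0)·det([[8, x - 4, -1], [0, 0, 0], [0, 0, x - 4]]) - (0)·det([[8, x - 4, 1], [0, 0, x], [0, 0, 4]]).

Evaluating gives χ_A(x) = x^4 - 8x^3 + 16x^2 = x^2(x - 4)^2.

χ_A(x) = x^2(x - 4)^2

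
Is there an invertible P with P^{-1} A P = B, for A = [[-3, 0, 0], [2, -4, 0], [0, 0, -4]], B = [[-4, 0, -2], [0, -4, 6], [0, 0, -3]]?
Yes.

Two matrices over a field are similar if and only if they have the same invariant factors.

Both A and B have characteristic polynomial (x + 3)(x + 4)^2 and minimal polynomial (x + 3)(x + 4). Computing further, both have invariant factors x + 4, (x + 3)(x + 4). Hence A and B are similar.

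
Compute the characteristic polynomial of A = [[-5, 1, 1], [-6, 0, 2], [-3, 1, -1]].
χ_A(x) = (x + 2)^3

xI - A = [[x + 5, -1, -1], [6, x, -2], [3, -1, x + 1]].

Expanding det(xI - A) along the first row:
det(xI - A) = + (x + 5)·det([[x, -2], [-1, x + 1]]) - (-1)·det([[6, -2], [3, x + 1]]) + (-1)·det([[6, x], [3, -1]]).

Evaluating gives χ_A(x) = x^3 + 6x^2 + 12x + 8 = (x + 2)^3.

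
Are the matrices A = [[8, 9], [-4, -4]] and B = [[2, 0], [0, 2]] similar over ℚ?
Both have characteristic polynomial (x - 2)^2, but the minimal polynomial of A is (x - 2)^2 while the minimal polynomial of B is x - 2. The minimal polynomial is a similarity invariant, so A and B are not similar.

No.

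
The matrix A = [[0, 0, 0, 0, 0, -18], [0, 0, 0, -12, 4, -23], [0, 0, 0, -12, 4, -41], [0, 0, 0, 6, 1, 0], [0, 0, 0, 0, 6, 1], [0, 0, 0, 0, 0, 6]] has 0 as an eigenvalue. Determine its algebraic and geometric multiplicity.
algebraic multiplicity 3, geometric multiplicity 3

The characteristic polynomial is x^3(x - 6)^3, so the factor x appears with exponent 3: the algebraic multiplicity is 3.

rank(A) = 3, so the eigenspace has dimension 6 - 3 = 3: the geometric multiplicity is 3.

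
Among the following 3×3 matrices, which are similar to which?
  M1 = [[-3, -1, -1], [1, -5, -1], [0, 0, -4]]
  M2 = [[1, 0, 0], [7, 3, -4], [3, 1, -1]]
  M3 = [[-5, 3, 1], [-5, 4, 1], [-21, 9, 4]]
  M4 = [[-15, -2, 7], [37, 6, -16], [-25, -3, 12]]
Characteristic polynomials: χ_{M1} = (x + 4)^3, χ_{M2} = (x - 1)^3, χ_{M3} = (x - 1)^3, χ_{M4} = (x - 1)^3.

{M1}: invariant factors x + 4, (x + 4)^2.

{M2, M3, M4}: invariant factors (x - 1)^3.

Matrices are similar if and only if their invariant-factor lists agree; the partition into similarity classes is {M1}, {M2, M3, M4}.

2 classes: {M1}, {M2, M3, M4}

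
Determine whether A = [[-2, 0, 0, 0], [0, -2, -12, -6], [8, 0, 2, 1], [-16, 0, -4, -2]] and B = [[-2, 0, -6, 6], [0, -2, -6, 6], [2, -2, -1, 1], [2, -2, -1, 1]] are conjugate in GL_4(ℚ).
Two matrices over a field are similar if and only if they have the same invariant factors.

Both A and B have characteristic polynomial x^2(x + 2)^2 and minimal polynomial x^2(x + 2). Computing further, both have invariant factors x + 2, x^2(x + 2). Hence A and B are similar.

Yes.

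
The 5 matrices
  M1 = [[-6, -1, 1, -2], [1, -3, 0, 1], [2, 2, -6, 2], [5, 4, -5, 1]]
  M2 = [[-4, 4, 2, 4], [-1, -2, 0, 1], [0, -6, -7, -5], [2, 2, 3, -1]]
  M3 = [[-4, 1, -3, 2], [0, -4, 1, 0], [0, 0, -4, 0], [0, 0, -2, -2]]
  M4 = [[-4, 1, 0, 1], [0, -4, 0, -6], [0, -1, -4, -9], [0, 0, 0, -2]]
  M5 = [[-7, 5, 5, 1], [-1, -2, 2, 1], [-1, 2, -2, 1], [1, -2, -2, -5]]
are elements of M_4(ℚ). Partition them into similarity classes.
Characteristic polynomials: χ_{M1} = (x + 2)(x + 4)^3, χ_{M2} = (x + 2)(x + 4)^3, χ_{M3} = (x + 2)(x + 4)^3, χ_{M4} = (x + 2)(x + 4)^3, χ_{M5} = (x + 4)^4.

{M1, M2, M3}: invariant factors (x + 2)(x + 4)^3.

{M4}: invariant factors x + 4, (x + 2)(x + 4)^2.

{M5}: invariant factors x + 4, (x + 4)^3.

Matrices are similar if and only if their invariant-factor lists agree; the partition into similarity classes is {M1, M2, M3}, {M4}, {M5}.

3 classes: {M1, M2, M3}, {M4}, {M5}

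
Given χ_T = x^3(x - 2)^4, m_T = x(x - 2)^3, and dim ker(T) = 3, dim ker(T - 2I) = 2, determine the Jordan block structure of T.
Jordan blocks: (0, 1), (0, 1), (0, 1), (2, 3), (2, 1)

λ = 0: algebraic multiplicity 3 (exponent in χ_T), largest block size 1 (exponent in m_T), 3 blocks (geometric multiplicity). These force block sizes [1, 1, 1].
λ = 2: algebraic multiplicity 4 (exponent in χ_T), largest block size 3 (exponent in m_T), 2 blocks (geometric multiplicity). These force block sizes [3, 1].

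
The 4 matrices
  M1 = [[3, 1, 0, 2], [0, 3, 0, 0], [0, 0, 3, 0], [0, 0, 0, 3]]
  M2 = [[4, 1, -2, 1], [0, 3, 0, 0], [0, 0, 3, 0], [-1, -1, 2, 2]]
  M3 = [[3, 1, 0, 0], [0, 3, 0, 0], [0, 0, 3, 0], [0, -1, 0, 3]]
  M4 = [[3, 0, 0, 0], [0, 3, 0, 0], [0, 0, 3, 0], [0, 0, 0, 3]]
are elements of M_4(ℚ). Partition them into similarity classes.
2 classes: {M1, M2, M3}, {M4}

Characteristic polynomials: χ_{M1} = (x - 3)^4, χ_{M2} = (x - 3)^4, χ_{M3} = (x - 3)^4, χ_{M4} = (x - 3)^4.

{M1, M2, M3}: invariant factors x - 3, x - 3, (x - 3)^2.

{M4}: invariant factors x - 3, x - 3, x - 3, x - 3.

Matrices are similar if and only if their invariant-factor lists agree; the partition into similarity classes is {M1, M2, M3}, {M4}.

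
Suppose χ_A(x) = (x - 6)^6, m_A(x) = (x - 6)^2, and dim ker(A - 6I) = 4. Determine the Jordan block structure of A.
Jordan blocks: (6, 2), (6, 2), (6, 1), (6, 1)

λ = 6: algebraic multiplicity 6 (exponent in χ_A), largest block size 2 (exponent in m_A), 4 blocks (geometric multiplicity). These force block sizes [2, 2, 1, 1].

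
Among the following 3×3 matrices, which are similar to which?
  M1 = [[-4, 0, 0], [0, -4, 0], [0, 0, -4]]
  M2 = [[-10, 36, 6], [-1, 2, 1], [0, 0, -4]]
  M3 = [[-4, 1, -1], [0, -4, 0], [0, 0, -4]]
Characteristic polynomials: χ_{M1} = (x + 4)^3, χ_{M2} = (x + 4)^3, χ_{M3} = (x + 4)^3.

{M1}: invariant factors x + 4, x + 4, x + 4.

{M2, M3}: invariant factors x + 4, (x + 4)^2.

Matrices are similar if and only if their invariant-factor lists agree; the partition into similarity classes is {M1}, {M2, M3}.

2 classes: {M1}, {M2, M3}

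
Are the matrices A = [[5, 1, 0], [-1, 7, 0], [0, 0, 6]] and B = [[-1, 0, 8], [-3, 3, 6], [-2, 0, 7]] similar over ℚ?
trace(A) = 18 but trace(B) = 9. The trace is a similarity invariant, so A and B are not similar.

No.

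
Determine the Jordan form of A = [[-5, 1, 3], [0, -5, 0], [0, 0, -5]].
J = [[-5, 1, 0], [0, -5, 0], [0, 0, -5]]

The characteristic polynomial is det(xI - A) = (x + 5)^3, so the eigenvalues are -5 (algebraic multiplicity 3).

For λ = -5: rank(A + 5I) = 1, rank((A + 5I)^2) = 0. The eigenspace has dimension 3 - 1 = 2, so there are 2 Jordan blocks; the rank sequence gives block sizes [2, 1].

Assembling the blocks gives the Jordan form J above.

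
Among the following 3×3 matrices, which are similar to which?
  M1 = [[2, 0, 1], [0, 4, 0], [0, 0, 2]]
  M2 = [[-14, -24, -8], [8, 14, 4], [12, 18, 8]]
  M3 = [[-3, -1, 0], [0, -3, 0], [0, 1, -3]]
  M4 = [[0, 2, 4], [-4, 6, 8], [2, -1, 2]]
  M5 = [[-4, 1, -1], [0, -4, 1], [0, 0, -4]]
4 classes: {M1, M4}, {M2}, {M3}, {M5}

Characteristic polynomials: χ_{M1} = (x - 4)(x - 2)^2, χ_{M2} = (x - 4)(x - 2)^2, χ_{M3} = (x + 3)^3, χ_{M4} = (x - 4)(x - 2)^2, χ_{M5} = (x + 4)^3.

{M1, M4}: invariant factors (x - 4)(x - 2)^2.

{M2}: invariant factors x - 2, (x - 4)(x - 2).

{M3}: invariant factors x + 3, (x + 3)^2.

{M5}: invariant factors (x + 4)^3.

Matrices are similar if and only if their invariant-factor lists agree; the partition into similarity classes is {M1, M4}, {M2}, {M3}, {M5}.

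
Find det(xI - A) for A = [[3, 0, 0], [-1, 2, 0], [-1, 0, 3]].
xI - A = [[x - 3, 0, 0], [1, x - 2, 0], [1, 0, x - 3]].

Expanding det(xI - A) along the first row:
det(xI - A) = + (x - 3)·det([[x - 2, 0], [0, x - 3]]) - (0)·det([[1, 0], [1, x - 3]]) + (0)·det([[1, x - 2], [1, 0]]).

Evaluating gives χ_A(x) = x^3 - 8x^2 + 21x - 18 = (x - 3)^2(x - 2).

χ_A(x) = (x - 3)^2(x - 2)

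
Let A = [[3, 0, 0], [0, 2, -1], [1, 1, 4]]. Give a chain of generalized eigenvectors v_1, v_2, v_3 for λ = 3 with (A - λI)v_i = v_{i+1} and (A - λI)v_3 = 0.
We seek v_1 ∈ ker((A - 3I)^3) \ ker((A - 3I)^2), then set v_{i+1} = (A - 3I) v_i.

One such chain is v_1 = [[1, 2, -2]]^T, v_2 = [[0, 0, 1]]^T, v_3 = [[0, -1, 1]]^T. Check: (A - 3I) v_3 = [[0, 0, 0]]^T = 0.

v_1 = [[1, 2, -2]]^T, v_2 = [[0, 0, 1]]^T, v_3 = [[0, -1, 1]]^T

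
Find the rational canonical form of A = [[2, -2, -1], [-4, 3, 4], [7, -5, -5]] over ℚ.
R = [[0, 0, -5], [1, 0, 0], [0, 1, 0]]

The invariant factors of A (the non-unit diagonal entries of the Smith normal form of xI - A over ℚ[x]) are x^3 + 5, each dividing the next. The characteristic polynomial is their product, x^3 + 5.

The rational canonical form is the block-diagonal matrix of companion matrices C(f_i):
R = [[0, 0, -5], [1, 0, 0], [0, 1, 0]].

Note the characteristic polynomial does not split into linear factors over ℚ, so A has no Jordan form over ℚ; the rational canonical form exists over any field.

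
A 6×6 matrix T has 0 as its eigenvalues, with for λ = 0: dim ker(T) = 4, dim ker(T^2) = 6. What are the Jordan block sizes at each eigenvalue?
λ = 0: successive nullity increments [4, 2] count blocks of size ≥ k; block sizes are [2, 2, 1, 1].

Jordan blocks: (0, 2), (0, 2), (0, 1), (0, 1)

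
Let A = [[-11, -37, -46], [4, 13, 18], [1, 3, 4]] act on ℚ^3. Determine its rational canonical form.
The invariant factors of A (the non-unit diagonal entries of the Smith normal form of xI - A over ℚ[x]) are (x - 2)(x^2 - 4x - 3), each dividing the next. The characteristic polynomial is their product, (x - 2)(x^2 - 4x - 3).

The rational canonical form is the block-diagonal matrix of companion matrices C(f_i):
R = [[0, 0, -6], [1, 0, -5], [0, 1, 6]].

Note the characteristic polynomial does not split into linear factors over ℚ, so A has no Jordan form over ℚ; the rational canonical form exists over any field.

R = [[0, 0, -6], [1, 0, -5], [0, 1, 6]]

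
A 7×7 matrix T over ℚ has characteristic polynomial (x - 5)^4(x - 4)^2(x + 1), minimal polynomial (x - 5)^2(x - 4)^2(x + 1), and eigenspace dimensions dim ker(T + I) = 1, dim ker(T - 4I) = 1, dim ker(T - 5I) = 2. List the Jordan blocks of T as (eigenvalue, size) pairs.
λ = -1: algebraic multiplicity 1 (exponent in χ_T), largest block size 1 (exponent in m_T), 1 block (geometric multiplicity). This forces block sizes [1].
λ = 4: algebraic multiplicity 2 (exponent in χ_T), largest block size 2 (exponent in m_T), 1 block (geometric multiplicity). This forces block sizes [2].
λ = 5: algebraic multiplicity 4 (exponent in χ_T), largest block size 2 (exponent in m_T), 2 blocks (geometric multiplicity). These force block sizes [2, 2].

Jordan blocks: (-1, 1), (4, 2), (5, 2), (5, 2)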